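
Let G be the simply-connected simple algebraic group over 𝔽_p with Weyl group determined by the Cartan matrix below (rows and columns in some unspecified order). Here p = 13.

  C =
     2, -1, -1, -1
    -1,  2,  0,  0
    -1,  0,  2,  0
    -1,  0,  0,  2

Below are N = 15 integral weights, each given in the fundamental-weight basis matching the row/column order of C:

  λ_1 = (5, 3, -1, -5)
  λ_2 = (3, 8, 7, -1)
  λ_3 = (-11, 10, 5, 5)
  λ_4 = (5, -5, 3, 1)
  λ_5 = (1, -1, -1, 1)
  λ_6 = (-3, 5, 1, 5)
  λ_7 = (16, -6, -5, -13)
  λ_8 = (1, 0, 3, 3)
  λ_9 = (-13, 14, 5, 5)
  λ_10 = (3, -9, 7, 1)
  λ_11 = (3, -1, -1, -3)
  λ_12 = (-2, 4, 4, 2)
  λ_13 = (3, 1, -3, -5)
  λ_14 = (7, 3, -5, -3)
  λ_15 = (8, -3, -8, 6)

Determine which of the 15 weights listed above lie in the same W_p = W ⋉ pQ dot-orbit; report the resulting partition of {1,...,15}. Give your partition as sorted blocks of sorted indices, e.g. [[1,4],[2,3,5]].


Root system D_4: the 4×4 matrix C matches after relabeling.

Folding the 15 weights λ_j+ρ into Ā_13 (reps in the given 4-coord order):

  1: (2, 4, 0, 4);  2: (0, 1, 0, 8);  3: (2, 1, 4, 4);  4: (1, 4, 4, 2);  5: (2, 0, 0, 2);  6: (2, 4, 0, 4);  7: (0, 1, 0, 8);  8: (2, 1, 4, 4);  9: (2, 1, 4, 4);  10: (1, 4, 4, 2);  11: (2, 0, 0, 2);  12: (1, 4, 4, 2);  13: (2, 0, 0, 2);  14: (1, 4, 4, 2);  15: (2, 1, 4, 4)

These 15 weights hit 5 W_13-dot-orbits; sizes (2, 2, 4, 4, 3):

[[1, 6], [2, 7], [3, 8, 9, 15], [4, 10, 12, 14], [5, 11, 13]]


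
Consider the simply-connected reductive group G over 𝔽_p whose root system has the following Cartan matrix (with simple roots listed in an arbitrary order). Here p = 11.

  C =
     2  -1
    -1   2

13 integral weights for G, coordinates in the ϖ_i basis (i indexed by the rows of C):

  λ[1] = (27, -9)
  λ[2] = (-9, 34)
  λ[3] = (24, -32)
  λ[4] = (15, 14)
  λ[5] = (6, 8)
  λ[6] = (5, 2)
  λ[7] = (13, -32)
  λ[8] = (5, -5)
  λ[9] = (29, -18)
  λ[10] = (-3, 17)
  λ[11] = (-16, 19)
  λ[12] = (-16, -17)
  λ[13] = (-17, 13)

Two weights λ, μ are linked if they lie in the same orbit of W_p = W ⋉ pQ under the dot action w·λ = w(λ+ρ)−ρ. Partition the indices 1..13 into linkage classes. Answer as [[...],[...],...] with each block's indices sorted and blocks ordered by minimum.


Type A_2, rank 2, |W|=6; reorder rows/cols to standard.

λ_j+ρ reflected into Ā_11 (⟨·,θ^∨⟩≤11); 2-tuples as given:

  λ_1 → (6, 3) · λ_2 → (2, 6) · λ_3 → (2, 6) · λ_4 → (5, 4) · λ_5 → (2, 4) · λ_6 → (6, 3) · λ_7 → (6, 3) · λ_8 → (2, 4) · λ_9 → (2, 6) · λ_10 → (5, 4) · λ_11 → (2, 4) · λ_12 → (5, 4) · λ_13 → (6, 3)

Grouping the 13 weights by Ā_11-representative: 4 linkage classes.

[[1, 6, 7, 13], [2, 3, 9], [4, 10, 12], [5, 8, 11]]


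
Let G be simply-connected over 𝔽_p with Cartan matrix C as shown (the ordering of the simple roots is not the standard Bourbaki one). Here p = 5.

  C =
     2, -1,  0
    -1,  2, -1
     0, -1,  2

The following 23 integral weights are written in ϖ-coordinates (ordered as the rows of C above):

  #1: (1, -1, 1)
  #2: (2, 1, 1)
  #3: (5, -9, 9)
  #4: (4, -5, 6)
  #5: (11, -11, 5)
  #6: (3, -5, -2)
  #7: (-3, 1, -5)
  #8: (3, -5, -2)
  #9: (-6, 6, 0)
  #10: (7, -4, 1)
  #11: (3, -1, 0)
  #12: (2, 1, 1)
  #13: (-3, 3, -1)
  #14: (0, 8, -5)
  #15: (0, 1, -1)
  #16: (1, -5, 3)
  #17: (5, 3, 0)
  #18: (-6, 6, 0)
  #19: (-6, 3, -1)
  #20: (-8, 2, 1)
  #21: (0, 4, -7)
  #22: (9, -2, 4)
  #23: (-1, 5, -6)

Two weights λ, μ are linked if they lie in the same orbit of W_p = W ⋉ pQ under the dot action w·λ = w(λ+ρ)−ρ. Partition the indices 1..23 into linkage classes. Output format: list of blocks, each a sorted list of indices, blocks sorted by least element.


Cartan matrix: type A_3 (|W|=24); un-permuting the 3 rows.

W_5-reps of the 23 weights in Ā_5 (same 3-coord order as C):

  λ_1+ρ ↦ (2, 0, 2);  λ_2+ρ ↦ (1, 2, 0);  λ_3+ρ ↦ (2, 0, 2);  λ_4+ρ ↦ (2, 2, 0);  λ_5+ρ ↦ (2, 2, 0);  λ_6+ρ ↦ (1, 0, 4);  λ_7+ρ ↦ (2, 2, 0);  λ_8+ρ ↦ (1, 0, 4);  λ_9+ρ ↦ (2, 0, 2);  λ_10+ρ ↦ (2, 0, 2);  λ_11+ρ ↦ (4, 0, 1);  λ_12+ρ ↦ (1, 2, 0);  λ_13+ρ ↦ (2, 2, 0);  λ_14+ρ ↦ (4, 0, 1);  λ_15+ρ ↦ (1, 2, 0);  λ_16+ρ ↦ (2, 2, 0);  λ_17+ρ ↦ (1, 0, 4);  λ_18+ρ ↦ (2, 0, 2);  λ_19+ρ ↦ (4, 0, 1);  λ_20+ρ ↦ (1, 2, 0);  λ_21+ρ ↦ (1, 0, 4);  λ_22+ρ ↦ (4, 0, 1);  λ_23+ρ ↦ (1, 0, 4)

5 distinct reps among the 23 weights ⇒ 5 W_5-linkage classes:

[[1, 3, 9, 10, 18], [2, 12, 15, 20], [4, 5, 7, 13, 16], [6, 8, 17, 21, 23], [11, 14, 19, 22]]


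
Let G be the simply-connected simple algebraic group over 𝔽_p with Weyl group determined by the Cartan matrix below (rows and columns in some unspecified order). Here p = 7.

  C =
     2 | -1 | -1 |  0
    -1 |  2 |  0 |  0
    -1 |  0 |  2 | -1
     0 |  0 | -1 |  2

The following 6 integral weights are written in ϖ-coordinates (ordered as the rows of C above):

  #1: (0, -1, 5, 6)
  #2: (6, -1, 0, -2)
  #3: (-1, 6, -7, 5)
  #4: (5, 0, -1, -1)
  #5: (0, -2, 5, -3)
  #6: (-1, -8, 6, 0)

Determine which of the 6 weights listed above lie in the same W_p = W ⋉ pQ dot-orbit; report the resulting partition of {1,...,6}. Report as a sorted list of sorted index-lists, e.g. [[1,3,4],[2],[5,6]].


Type A_4, rank 4, |W|=120; reorder rows/cols to standard.

λ_j+ρ reflected into Ā_7 (⟨·,θ^∨⟩≤7); 4-tuples as given:

    λ_1 → (6, 1, 0, 0)
    λ_2 → (6, 1, 0, 0)
    λ_3 → (6, 1, 0, 0)
    λ_4 → (6, 1, 0, 0)
    λ_5 → (0, 1, 4, 2)
    λ_6 → (6, 1, 0, 0)

Grouping the 6 weights by Ā_7-representative: 2 linkage classes.

[[1, 2, 3, 4, 6], [5]]


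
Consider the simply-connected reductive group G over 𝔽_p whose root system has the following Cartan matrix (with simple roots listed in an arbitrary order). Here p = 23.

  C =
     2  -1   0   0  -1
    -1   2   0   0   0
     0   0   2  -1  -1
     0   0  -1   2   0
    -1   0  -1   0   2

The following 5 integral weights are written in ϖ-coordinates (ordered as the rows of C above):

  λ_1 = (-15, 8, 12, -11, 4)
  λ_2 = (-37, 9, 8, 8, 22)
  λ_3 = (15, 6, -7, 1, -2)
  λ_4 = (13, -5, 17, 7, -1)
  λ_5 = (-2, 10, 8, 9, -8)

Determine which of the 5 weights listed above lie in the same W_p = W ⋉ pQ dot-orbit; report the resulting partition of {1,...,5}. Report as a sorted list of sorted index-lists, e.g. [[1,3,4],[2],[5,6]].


A_5 Cartan matrix, 5 simple roots permuted; ρ=(1,1,1,1,1).

λ_j+ρ reflected into Ā_23 (⟨·,θ^∨⟩≤23); 5-tuples as given:

  λ_1 → (0, 5, 6, 4, 3);  λ_2 → (0, 5, 6, 4, 3);  λ_3 → (9, 7, 4, 1, 2);  λ_4 → (0, 5, 6, 4, 3);  λ_5 → (7, 3, 1, 10, 1)

Grouping the 5 weights by Ā_23-representative: 3 linkage classes.

[[1, 2, 4], [3], [5]]


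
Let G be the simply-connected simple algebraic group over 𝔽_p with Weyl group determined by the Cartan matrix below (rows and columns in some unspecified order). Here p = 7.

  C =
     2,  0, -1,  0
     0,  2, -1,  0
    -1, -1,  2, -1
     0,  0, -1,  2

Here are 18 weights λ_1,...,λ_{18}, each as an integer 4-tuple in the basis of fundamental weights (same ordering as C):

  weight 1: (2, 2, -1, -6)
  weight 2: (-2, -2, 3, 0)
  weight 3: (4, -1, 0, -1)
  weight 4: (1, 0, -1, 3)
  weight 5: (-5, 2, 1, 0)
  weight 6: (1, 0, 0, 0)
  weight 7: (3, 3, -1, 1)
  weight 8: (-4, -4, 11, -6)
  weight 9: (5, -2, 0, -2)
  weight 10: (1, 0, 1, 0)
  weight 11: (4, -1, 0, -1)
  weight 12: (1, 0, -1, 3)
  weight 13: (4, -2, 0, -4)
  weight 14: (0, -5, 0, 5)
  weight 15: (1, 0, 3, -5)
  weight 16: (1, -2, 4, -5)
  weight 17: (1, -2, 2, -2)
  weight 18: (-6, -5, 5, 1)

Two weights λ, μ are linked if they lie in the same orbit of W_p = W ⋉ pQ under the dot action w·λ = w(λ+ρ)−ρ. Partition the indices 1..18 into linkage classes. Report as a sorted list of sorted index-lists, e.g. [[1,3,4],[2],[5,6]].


Type D_4, rank 4, |W|=192; reorder rows/cols to standard.

Ā_7 reps of the 18 weights (D_4, coords as presented):

  [1] (2, 2, 1, 0)
  [2] (1, 1, 2, 1)
  [3] (5, 0, 1, 0)
  [4] (2, 1, 0, 4)
  [5] (2, 1, 1, 1)
  [6] (2, 1, 1, 1)
  [7] (1, 1, 2, 1)
  [8] (2, 2, 1, 0)
  [9] (5, 0, 1, 0)
  [10] (2, 1, 1, 1)
  [11] (5, 0, 1, 0)
  [12] (2, 1, 0, 4)
  [13] (2, 2, 1, 0)
  [14] (2, 1, 0, 3)
  [15] (2, 1, 0, 4)
  [16] (2, 1, 0, 4)
  [17] (2, 1, 1, 1)
  [18] (2, 1, 1, 1)

Partition of {1..18} into 6 W_7-dot-orbits:

[[1, 8, 13], [2, 7], [3, 9, 11], [4, 12, 15, 16], [5, 6, 10, 17, 18], [14]]


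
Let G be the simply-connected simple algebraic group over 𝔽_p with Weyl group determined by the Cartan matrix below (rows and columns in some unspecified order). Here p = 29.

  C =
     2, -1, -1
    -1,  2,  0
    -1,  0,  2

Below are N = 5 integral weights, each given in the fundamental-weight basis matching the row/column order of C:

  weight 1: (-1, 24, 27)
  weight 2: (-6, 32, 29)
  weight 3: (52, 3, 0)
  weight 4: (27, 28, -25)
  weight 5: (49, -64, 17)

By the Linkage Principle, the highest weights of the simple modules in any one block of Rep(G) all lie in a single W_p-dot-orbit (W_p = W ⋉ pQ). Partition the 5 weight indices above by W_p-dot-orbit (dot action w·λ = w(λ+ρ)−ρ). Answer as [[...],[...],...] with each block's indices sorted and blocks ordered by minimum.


Root system A_3: the 3×3 matrix C matches after relabeling.

Each λ_j+ρ reduced to Ā_29; 3-tuples below use C's row order:

    1: (0, 1, 4)
    2: (0, 1, 4)
    3: (0, 1, 4)
    4: (0, 1, 4)
    5: (11, 5, 8)

The 5 indices split into 2 linkage classes (same alcove rep ⇔ same W_29-dot-orbit):

[[1, 2, 3, 4], [5]]


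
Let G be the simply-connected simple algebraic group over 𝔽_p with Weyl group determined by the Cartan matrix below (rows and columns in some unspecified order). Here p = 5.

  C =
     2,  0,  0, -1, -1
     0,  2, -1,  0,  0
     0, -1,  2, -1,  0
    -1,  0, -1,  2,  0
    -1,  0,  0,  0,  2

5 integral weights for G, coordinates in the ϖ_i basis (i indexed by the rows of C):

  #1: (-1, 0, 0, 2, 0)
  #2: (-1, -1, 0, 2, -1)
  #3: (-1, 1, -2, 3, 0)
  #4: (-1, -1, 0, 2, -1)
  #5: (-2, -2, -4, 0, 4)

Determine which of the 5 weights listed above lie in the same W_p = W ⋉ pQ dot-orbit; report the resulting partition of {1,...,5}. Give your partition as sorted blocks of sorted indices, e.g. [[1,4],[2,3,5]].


Dynkin diagram of C (from the 8 off-diagonal −1 entries): A_5.

Alcove-folded reps (p=5, 5 weights, presented ϖ-order):

  [1] (0, 0, 1, 3, 0) · [2] (0, 0, 1, 3, 0) · [3] (0, 0, 1, 3, 0) · [4] (0, 0, 1, 3, 0) · [5] (1, 0, 1, 2, 1)

Partition of {1..5} into 2 W_5-dot-orbits:

[[1, 2, 3, 4], [5]]


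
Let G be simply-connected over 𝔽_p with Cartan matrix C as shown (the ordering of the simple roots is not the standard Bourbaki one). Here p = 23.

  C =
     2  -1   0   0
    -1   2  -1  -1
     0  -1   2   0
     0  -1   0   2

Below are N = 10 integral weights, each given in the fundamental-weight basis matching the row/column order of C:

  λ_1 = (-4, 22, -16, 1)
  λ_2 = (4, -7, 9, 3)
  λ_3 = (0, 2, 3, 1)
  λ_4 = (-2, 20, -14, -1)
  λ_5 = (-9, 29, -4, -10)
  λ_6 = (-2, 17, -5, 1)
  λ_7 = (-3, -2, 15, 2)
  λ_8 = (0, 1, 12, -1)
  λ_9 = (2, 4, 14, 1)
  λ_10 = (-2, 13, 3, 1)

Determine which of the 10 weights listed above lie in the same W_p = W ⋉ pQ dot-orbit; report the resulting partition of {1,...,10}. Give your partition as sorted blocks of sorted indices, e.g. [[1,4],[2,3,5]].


D_4 Cartan matrix, 4 simple roots permuted; ρ=(1,1,1,1).

Each λ_j+ρ reduced to Ā_23; 4-tuples below use C's row order:

    [1] (1, 2, 13, 0)
    [2] (1, 3, 4, 2)
    [3] (1, 3, 4, 2)
    [4] (1, 2, 13, 0)
    [5] (1, 3, 4, 2)
    [6] (1, 3, 4, 2)
    [7] (1, 2, 13, 0)
    [8] (1, 2, 13, 0)
    [9] (1, 2, 13, 0)
    [10] (1, 3, 4, 2)

Partition of {1..10} into 2 W_23-dot-orbits:

[[1, 4, 7, 8, 9], [2, 3, 5, 6, 10]]


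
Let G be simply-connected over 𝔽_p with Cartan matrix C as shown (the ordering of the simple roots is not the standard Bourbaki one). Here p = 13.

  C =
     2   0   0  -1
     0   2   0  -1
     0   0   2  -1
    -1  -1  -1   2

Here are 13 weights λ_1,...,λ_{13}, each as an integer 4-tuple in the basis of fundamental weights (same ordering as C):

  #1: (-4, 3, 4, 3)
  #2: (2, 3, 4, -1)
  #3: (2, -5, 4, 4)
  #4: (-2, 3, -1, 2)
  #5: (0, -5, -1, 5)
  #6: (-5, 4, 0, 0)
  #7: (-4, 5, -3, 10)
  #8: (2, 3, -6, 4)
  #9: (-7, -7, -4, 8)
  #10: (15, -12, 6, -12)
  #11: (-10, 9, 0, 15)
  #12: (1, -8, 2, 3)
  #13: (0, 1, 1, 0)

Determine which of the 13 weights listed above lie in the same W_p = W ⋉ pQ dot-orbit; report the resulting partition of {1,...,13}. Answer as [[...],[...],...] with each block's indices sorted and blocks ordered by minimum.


C ↔ D_4 under row/col permutation; |W(D_4)| = 192.

W_13-reps of the 13 weights in Ā_13 (same 4-coord order as C):

  λ_1 → (3, 4, 5, 0);  λ_2 → (3, 4, 5, 0);  λ_3 → (3, 4, 5, 0);  λ_4 → (1, 4, 0, 2);  λ_5 → (1, 4, 0, 2);  λ_6 → (1, 2, 2, 1);  λ_7 → (1, 2, 2, 1);  λ_8 → (3, 4, 5, 0);  λ_9 → (0, 0, 3, 3);  λ_10 → (1, 2, 2, 1);  λ_11 → (3, 4, 5, 0);  λ_12 → (1, 4, 0, 2);  λ_13 → (1, 2, 2, 1)

4 distinct reps among the 13 weights ⇒ 4 W_13-linkage classes:

[[1, 2, 3, 8, 11], [4, 5, 12], [6, 7, 10, 13], [9]]


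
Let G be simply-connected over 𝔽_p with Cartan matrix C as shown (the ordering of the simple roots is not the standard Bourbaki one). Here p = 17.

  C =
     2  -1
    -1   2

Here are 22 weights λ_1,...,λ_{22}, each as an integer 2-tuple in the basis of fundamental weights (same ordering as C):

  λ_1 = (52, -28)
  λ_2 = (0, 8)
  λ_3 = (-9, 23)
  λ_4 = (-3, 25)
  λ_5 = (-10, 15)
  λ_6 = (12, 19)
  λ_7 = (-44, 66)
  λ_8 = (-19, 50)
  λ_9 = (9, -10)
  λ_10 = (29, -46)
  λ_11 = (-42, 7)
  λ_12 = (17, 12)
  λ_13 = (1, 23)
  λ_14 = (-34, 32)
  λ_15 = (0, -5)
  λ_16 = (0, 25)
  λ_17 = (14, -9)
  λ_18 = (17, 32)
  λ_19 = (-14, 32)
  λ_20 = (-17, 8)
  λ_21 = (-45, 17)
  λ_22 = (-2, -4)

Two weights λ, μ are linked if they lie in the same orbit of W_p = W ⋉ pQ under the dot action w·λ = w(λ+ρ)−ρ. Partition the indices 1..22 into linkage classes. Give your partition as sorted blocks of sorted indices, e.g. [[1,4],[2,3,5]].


Root system A_2: the 2×2 matrix C matches after relabeling.

Folding the 22 weights λ_j+ρ into Ā_17 (reps in the given 2-coord order):

  λ_1 → (7, 8)
  λ_2 → (1, 9)
  λ_3 → (1, 9)
  λ_4 → (7, 8)
  λ_5 → (9, 7)
  λ_6 → (3, 1)
  λ_7 → (1, 9)
  λ_8 → (1, 16)
  λ_9 → (1, 9)
  λ_10 → (2, 11)
  λ_11 → (9, 7)
  λ_12 → (3, 1)
  λ_13 → (7, 8)
  λ_14 → (1, 16)
  λ_15 → (3, 1)
  λ_16 → (9, 7)
  λ_17 → (7, 8)
  λ_18 → (1, 16)
  λ_19 → (3, 1)
  λ_20 → (9, 7)
  λ_21 → (1, 9)
  λ_22 → (3, 1)

Partition of {1..22} into 6 W_17-dot-orbits:

[[1, 4, 13, 17], [2, 3, 7, 9, 21], [5, 11, 16, 20], [6, 12, 15, 19, 22], [8, 14, 18], [10]]


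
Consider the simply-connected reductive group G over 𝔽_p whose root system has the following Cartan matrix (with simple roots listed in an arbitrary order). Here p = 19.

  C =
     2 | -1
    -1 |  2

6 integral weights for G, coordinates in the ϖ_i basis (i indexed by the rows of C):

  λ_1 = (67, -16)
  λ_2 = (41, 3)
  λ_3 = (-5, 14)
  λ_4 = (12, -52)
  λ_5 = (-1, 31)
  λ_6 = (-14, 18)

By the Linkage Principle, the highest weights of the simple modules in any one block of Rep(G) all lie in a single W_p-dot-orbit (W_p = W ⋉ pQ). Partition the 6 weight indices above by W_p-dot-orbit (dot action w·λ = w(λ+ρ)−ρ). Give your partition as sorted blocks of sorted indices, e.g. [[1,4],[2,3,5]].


Dynkin diagram of C (from the 2 off-diagonal −1 entries): A_2.

Each λ_j+ρ reduced to Ā_19; 2-tuples below use C's row order:

  1: (4, 11);  2: (4, 11);  3: (4, 11);  4: (13, 6);  5: (13, 6);  6: (13, 6)

Grouping the 6 weights by Ā_19-representative: 2 linkage classes.

[[1, 2, 3], [4, 5, 6]]


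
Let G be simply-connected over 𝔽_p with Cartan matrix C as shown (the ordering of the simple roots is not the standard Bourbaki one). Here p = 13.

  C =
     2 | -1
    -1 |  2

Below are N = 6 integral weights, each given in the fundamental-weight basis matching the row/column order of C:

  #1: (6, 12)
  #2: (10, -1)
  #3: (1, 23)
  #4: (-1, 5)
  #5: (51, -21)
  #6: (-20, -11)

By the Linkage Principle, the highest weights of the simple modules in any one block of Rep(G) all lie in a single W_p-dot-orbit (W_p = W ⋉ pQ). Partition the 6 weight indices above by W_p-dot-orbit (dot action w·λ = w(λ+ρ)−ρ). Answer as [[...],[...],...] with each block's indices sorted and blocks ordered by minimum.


Root system A_2: the 2×2 matrix C matches after relabeling.

Alcove-folded reps (p=13, 6 weights, presented ϖ-order):

    [1] (0, 6)
    [2] (11, 0)
    [3] (11, 0)
    [4] (0, 6)
    [5] (0, 6)
    [6] (3, 3)

These 6 weights hit 3 W_13-dot-orbits; sizes (3, 2, 1):

[[1, 4, 5], [2, 3], [6]]


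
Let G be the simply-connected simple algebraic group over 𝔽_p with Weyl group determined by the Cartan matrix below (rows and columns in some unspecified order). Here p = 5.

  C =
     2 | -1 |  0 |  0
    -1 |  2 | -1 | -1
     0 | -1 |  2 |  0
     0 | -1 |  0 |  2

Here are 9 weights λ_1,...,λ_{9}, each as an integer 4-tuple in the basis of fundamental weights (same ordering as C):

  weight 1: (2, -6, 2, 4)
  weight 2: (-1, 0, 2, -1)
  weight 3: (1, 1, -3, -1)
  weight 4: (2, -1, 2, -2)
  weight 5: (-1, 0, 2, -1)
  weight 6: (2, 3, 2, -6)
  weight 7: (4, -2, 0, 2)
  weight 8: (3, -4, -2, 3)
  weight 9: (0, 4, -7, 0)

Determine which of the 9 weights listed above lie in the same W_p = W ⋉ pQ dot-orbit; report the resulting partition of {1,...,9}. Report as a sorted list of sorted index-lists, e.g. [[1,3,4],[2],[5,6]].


D_4 Cartan matrix, 4 simple roots permuted; ρ=(1,1,1,1).

Folding the 9 weights λ_j+ρ into Ā_5 (reps in the given 4-coord order):

  λ_1+ρ ↦ (2, 0, 2, 0)
  λ_2+ρ ↦ (0, 1, 3, 0)
  λ_3+ρ ↦ (2, 0, 2, 0)
  λ_4+ρ ↦ (2, 0, 2, 0)
  λ_5+ρ ↦ (0, 1, 3, 0)
  λ_6+ρ ↦ (2, 0, 2, 0)
  λ_7+ρ ↦ (2, 0, 2, 0)
  λ_8+ρ ↦ (0, 1, 3, 0)
  λ_9+ρ ↦ (0, 1, 3, 0)

Linkage partition of the 9 weights (2 classes, p=5):

[[1, 3, 4, 6, 7], [2, 5, 8, 9]]


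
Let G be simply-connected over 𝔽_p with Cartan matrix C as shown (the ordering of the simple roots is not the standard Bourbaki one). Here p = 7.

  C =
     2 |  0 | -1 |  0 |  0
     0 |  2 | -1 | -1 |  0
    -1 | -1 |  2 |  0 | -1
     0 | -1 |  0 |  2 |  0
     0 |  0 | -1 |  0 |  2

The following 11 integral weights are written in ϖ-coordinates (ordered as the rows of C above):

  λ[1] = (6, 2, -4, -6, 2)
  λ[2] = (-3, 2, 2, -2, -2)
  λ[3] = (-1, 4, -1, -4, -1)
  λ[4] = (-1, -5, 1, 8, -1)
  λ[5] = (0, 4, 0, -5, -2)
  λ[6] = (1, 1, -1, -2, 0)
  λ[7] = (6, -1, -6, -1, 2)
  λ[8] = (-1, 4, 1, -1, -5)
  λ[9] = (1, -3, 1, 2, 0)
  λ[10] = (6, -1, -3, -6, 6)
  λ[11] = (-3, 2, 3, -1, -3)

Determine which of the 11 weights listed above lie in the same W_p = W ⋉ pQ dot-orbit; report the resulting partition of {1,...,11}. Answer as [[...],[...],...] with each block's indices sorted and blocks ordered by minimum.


D_5 Cartan matrix, 5 simple roots permuted; ρ=(1,1,1,1,1).

Alcove-folded reps (p=7, 11 weights, presented ϖ-order):

  λ_1+ρ ↦ (2, 0, 0, 0, 2) · λ_2+ρ ↦ (2, 1, 0, 1, 1) · λ_3+ρ ↦ (0, 2, 0, 3, 0) · λ_4+ρ ↦ (0, 2, 0, 3, 0) · λ_5+ρ ↦ (1, 0, 0, 4, 1) · λ_6+ρ ↦ (2, 1, 0, 1, 1) · λ_7+ρ ↦ (0, 2, 0, 3, 0) · λ_8+ρ ↦ (2, 0, 0, 0, 2) · λ_9+ρ ↦ (2, 1, 0, 1, 1) · λ_10+ρ ↦ (0, 2, 0, 3, 0) · λ_11+ρ ↦ (2, 0, 0, 0, 2)

4 distinct reps among the 11 weights ⇒ 4 W_7-linkage classes:

[[1, 8, 11], [2, 6, 9], [3, 4, 7, 10], [5]]


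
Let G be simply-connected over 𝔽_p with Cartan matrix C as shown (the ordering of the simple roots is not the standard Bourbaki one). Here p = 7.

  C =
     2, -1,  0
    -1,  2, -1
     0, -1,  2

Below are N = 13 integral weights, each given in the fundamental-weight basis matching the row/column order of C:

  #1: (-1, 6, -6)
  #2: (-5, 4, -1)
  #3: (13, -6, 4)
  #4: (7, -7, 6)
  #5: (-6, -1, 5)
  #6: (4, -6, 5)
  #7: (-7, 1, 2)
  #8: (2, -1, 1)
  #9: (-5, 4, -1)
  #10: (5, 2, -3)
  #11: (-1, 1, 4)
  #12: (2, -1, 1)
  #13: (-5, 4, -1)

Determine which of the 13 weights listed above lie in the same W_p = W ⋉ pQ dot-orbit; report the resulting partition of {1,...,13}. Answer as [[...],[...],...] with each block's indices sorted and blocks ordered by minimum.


Dynkin diagram of C (from the 4 off-diagonal −1 entries): A_3.

W_7-reps of the 13 weights in Ā_7 (same 3-coord order as C):

  λ_1+ρ ↦ (0, 2, 5) · λ_2+ρ ↦ (4, 1, 0) · λ_3+ρ ↦ (0, 2, 5) · λ_4+ρ ↦ (0, 5, 1) · λ_5+ρ ↦ (0, 5, 1) · λ_6+ρ ↦ (0, 5, 1) · λ_7+ρ ↦ (2, 3, 1) · λ_8+ρ ↦ (3, 0, 2) · λ_9+ρ ↦ (4, 1, 0) · λ_10+ρ ↦ (4, 1, 0) · λ_11+ρ ↦ (0, 2, 5) · λ_12+ρ ↦ (3, 0, 2) · λ_13+ρ ↦ (4, 1, 0)

The 13 indices split into 5 linkage classes (same alcove rep ⇔ same W_7-dot-orbit):

[[1, 3, 11], [2, 9, 10, 13], [4, 5, 6], [7], [8, 12]]


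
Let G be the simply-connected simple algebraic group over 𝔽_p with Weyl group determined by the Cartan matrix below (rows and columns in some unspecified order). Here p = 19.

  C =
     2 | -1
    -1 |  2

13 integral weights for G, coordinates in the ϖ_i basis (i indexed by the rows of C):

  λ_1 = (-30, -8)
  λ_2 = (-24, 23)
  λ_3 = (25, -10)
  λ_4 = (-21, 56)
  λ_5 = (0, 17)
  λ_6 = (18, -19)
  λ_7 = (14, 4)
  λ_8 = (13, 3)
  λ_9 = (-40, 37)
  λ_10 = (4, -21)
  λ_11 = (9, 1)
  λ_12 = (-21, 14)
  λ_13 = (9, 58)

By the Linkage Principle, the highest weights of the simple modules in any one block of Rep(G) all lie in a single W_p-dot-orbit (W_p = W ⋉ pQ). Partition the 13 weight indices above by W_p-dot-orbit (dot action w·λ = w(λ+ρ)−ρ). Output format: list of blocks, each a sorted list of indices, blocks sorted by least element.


Dynkin diagram of C (from the 2 off-diagonal −1 entries): A_2.

W_19-reps of the 13 weights in Ā_19 (same 2-coord order as C):

  λ_1 → (10, 2) · λ_2 → (14, 4) · λ_3 → (10, 2) · λ_4 → (1, 18) · λ_5 → (1, 18) · λ_6 → (1, 18) · λ_7 → (14, 4) · λ_8 → (14, 4) · λ_9 → (1, 18) · λ_10 → (14, 4) · λ_11 → (10, 2) · λ_12 → (14, 4) · λ_13 → (10, 2)

Grouping the 13 weights by Ā_19-representative: 3 linkage classes.

[[1, 3, 11, 13], [2, 7, 8, 10, 12], [4, 5, 6, 9]]


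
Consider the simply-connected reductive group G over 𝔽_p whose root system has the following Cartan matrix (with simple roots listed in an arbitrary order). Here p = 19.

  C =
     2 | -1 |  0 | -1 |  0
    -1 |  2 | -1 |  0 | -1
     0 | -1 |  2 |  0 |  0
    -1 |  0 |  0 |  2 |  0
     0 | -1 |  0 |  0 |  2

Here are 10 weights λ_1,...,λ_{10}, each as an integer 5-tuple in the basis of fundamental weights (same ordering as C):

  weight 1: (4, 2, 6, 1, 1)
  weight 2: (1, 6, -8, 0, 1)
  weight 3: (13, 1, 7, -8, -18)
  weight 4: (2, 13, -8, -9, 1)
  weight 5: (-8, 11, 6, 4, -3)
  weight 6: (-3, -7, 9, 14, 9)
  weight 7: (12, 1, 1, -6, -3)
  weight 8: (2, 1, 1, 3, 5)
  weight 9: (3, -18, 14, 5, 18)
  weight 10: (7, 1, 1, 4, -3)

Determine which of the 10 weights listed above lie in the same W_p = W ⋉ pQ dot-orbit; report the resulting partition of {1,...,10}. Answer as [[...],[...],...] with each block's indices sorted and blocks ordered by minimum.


Type D_5, rank 5, |W|=1920; reorder rows/cols to standard.

λ_j+ρ reflected into Ā_19 (⟨·,θ^∨⟩≤19); 5-tuples as given:

  [1] (2, 0, 7, 1, 2);  [2] (2, 0, 7, 1, 2);  [3] (2, 0, 7, 1, 2);  [4] (2, 0, 7, 1, 2);  [5] (2, 0, 7, 1, 2);  [6] (2, 0, 2, 5, 2);  [7] (2, 0, 2, 5, 2);  [8] (0, 2, 2, 4, 6);  [9] (2, 0, 2, 5, 2);  [10] (2, 0, 2, 5, 2)

These 10 weights hit 3 W_19-dot-orbits; sizes (5, 4, 1):

[[1, 2, 3, 4, 5], [6, 7, 9, 10], [8]]


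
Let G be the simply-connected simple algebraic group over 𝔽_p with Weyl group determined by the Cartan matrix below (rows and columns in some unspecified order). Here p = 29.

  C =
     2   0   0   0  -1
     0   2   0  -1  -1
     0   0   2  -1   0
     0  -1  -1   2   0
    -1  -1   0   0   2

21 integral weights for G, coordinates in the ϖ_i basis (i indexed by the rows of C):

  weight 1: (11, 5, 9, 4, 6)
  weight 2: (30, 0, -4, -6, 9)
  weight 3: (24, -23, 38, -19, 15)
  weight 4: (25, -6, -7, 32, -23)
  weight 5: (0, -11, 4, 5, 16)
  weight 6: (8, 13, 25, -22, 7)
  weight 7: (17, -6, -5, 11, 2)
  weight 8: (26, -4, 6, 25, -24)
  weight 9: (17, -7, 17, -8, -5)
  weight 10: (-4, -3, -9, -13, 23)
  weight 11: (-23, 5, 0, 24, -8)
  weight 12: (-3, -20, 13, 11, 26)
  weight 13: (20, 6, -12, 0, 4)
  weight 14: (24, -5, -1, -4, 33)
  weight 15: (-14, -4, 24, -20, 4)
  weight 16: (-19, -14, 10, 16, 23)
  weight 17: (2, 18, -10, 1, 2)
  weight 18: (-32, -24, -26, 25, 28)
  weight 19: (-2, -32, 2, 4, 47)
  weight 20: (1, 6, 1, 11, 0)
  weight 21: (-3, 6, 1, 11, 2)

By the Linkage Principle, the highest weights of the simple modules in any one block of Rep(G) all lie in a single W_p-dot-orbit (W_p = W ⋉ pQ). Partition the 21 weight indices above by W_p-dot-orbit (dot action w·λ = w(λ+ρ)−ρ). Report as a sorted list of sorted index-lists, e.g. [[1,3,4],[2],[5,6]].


Root system A_5: the 5×5 matrix C matches after relabeling.

Each λ_j+ρ reduced to Ā_29; 5-tuples below use C's row order:

  1: (1, 6, 1, 4, 7)
  2: (16, 3, 4, 3, 2)
  3: (1, 6, 1, 4, 7)
  4: (3, 22, 2, 0, 1)
  5: (1, 6, 1, 4, 7)
  6: (2, 7, 2, 12, 1)
  7: (16, 3, 4, 3, 2)
  8: (3, 22, 2, 0, 1)
  9: (1, 6, 1, 4, 7)
  10: (2, 7, 2, 12, 1)
  11: (3, 22, 2, 0, 1)
  12: (3, 12, 2, 7, 3)
  13: (16, 3, 4, 3, 2)
  14: (3, 22, 2, 0, 1)
  15: (16, 3, 4, 3, 2)
  16: (1, 6, 1, 4, 7)
  17: (3, 12, 2, 7, 3)
  18: (3, 22, 2, 0, 1)
  19: (16, 3, 4, 3, 2)
  20: (2, 7, 2, 12, 1)
  21: (2, 7, 2, 12, 1)

Grouping the 21 weights by Ā_29-representative: 5 linkage classes.

[[1, 3, 5, 9, 16], [2, 7, 13, 15, 19], [4, 8, 11, 14, 18], [6, 10, 20, 21], [12, 17]]


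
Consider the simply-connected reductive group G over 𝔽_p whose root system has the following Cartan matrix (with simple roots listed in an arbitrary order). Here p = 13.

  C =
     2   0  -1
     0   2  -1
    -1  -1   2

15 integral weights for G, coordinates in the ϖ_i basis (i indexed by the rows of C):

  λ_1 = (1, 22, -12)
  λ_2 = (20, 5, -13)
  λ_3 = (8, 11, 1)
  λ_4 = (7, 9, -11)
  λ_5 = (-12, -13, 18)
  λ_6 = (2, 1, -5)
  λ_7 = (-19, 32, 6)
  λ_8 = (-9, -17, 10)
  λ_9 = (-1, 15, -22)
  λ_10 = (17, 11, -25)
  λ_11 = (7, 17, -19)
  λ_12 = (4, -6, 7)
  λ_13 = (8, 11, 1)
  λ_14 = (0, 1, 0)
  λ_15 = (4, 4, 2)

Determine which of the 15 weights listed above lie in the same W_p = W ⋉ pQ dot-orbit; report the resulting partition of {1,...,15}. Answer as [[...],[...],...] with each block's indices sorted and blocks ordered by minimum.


C ↔ A_3 under row/col permutation; |W(A_3)| = 24.

Ā_13 reps of the 15 weights (A_3, coords as presented):

  [1] (1, 2, 1) · [2] (1, 2, 4) · [3] (1, 2, 1) · [4] (2, 0, 8) · [5] (1, 2, 4) · [6] (1, 2, 1) · [7] (1, 2, 4) · [8] (2, 0, 8) · [9] (5, 5, 3) · [10] (5, 1, 1) · [11] (5, 5, 3) · [12] (5, 5, 3) · [13] (1, 2, 1) · [14] (1, 2, 1) · [15] (5, 5, 3)

Linkage partition of the 15 weights (5 classes, p=13):

[[1, 3, 6, 13, 14], [2, 5, 7], [4, 8], [9, 11, 12, 15], [10]]


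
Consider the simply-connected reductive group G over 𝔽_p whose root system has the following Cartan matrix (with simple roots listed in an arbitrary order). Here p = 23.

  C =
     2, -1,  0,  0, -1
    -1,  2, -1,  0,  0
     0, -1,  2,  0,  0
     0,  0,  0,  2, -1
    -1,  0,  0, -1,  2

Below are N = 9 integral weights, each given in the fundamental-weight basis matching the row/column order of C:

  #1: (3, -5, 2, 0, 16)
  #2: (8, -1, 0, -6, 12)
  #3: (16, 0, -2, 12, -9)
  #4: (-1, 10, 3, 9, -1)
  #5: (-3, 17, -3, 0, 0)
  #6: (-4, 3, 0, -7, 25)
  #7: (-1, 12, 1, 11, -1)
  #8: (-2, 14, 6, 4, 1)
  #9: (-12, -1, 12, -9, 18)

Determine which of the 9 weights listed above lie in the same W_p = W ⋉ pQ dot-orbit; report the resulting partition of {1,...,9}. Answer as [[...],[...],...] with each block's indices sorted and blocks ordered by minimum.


A_5 Cartan matrix, 5 simple roots permuted; ρ=(1,1,1,1,1).

Each λ_j+ρ reduced to Ā_23; 5-tuples below use C's row order:

  λ_1 → (0, 3, 1, 1, 17)
  λ_2 → (9, 0, 1, 5, 8)
  λ_3 → (9, 0, 1, 5, 8)
  λ_4 → (0, 11, 2, 8, 0)
  λ_5 → (1, 14, 2, 0, 1)
  λ_6 → (0, 3, 1, 1, 17)
  λ_7 → (0, 11, 2, 8, 0)
  λ_8 → (1, 14, 2, 0, 1)
  λ_9 → (0, 11, 2, 8, 0)

Partition of {1..9} into 4 W_23-dot-orbits:

[[1, 6], [2, 3], [4, 7, 9], [5, 8]]


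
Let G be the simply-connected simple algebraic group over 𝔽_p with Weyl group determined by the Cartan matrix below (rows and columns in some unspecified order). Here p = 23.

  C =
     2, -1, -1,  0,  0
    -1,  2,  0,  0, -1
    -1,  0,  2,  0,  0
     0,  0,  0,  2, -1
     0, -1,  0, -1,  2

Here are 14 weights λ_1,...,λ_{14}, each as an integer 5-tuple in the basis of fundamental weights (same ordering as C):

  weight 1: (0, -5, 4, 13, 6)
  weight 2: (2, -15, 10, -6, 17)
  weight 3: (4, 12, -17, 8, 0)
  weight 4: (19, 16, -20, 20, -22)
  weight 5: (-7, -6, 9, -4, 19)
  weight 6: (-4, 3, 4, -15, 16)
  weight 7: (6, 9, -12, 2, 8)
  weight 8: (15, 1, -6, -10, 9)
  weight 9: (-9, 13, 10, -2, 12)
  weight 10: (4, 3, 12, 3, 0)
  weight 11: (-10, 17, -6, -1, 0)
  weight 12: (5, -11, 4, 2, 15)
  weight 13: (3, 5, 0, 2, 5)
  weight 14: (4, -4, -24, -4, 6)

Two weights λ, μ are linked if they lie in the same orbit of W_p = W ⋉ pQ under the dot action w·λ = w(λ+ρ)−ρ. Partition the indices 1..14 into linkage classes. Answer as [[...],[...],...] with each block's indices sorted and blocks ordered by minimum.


A_5 Cartan matrix, 5 simple roots permuted; ρ=(1,1,1,1,1).

W_23-reps of the 14 weights in Ā_23 (same 5-coord order as C):

  λ_1+ρ ↦ (3, 1, 2, 14, 3) · λ_2+ρ ↦ (11, 2, 0, 4, 1) · λ_3+ρ ↦ (11, 2, 0, 4, 1) · λ_4+ρ ↦ (3, 1, 2, 14, 3) · λ_5+ρ ↦ (4, 6, 1, 3, 6) · λ_6+ρ ↦ (3, 1, 2, 14, 3) · λ_7+ρ ↦ (4, 6, 1, 3, 6) · λ_8+ρ ↦ (11, 2, 0, 4, 1) · λ_9+ρ ↦ (4, 6, 1, 3, 6) · λ_10+ρ ↦ (5, 4, 9, 0, 1) · λ_11+ρ ↦ (5, 4, 9, 0, 1) · λ_12+ρ ↦ (4, 6, 1, 3, 6) · λ_13+ρ ↦ (4, 6, 1, 3, 6) · λ_14+ρ ↦ (3, 1, 2, 14, 3)

Partition of {1..14} into 4 W_23-dot-orbits:

[[1, 4, 6, 14], [2, 3, 8], [5, 7, 9, 12, 13], [10, 11]]


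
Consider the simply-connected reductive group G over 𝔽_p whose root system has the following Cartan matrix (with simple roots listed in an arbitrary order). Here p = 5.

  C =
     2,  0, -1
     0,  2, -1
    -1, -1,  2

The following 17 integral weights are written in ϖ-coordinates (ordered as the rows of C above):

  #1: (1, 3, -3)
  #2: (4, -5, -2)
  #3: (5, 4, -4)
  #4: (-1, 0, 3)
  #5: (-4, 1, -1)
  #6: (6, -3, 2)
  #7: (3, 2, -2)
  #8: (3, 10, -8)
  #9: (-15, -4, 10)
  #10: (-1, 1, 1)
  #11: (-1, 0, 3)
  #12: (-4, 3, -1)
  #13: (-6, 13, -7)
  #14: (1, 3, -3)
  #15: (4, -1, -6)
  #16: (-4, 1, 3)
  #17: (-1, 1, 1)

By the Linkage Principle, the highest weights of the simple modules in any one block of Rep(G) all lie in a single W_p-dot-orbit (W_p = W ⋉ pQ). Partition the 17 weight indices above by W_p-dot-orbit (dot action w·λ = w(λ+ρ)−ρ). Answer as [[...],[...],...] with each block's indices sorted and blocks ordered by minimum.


C ↔ A_3 under row/col permutation; |W(A_3)| = 24.

λ_j+ρ reflected into Ā_5 (⟨·,θ^∨⟩≤5); 3-tuples as given:

    1: (0, 2, 2)
    2: (0, 1, 4)
    3: (0, 1, 2)
    4: (0, 1, 4)
    5: (0, 1, 2)
    6: (0, 1, 2)
    7: (2, 1, 1)
    8: (2, 1, 1)
    9: (2, 1, 1)
    10: (0, 2, 2)
    11: (0, 1, 4)
    12: (0, 1, 3)
    13: (0, 1, 3)
    14: (0, 2, 2)
    15: (0, 5, 0)
    16: (2, 1, 1)
    17: (0, 2, 2)

Linkage partition of the 17 weights (6 classes, p=5):

[[1, 10, 14, 17], [2, 4, 11], [3, 5, 6], [7, 8, 9, 16], [12, 13], [15]]


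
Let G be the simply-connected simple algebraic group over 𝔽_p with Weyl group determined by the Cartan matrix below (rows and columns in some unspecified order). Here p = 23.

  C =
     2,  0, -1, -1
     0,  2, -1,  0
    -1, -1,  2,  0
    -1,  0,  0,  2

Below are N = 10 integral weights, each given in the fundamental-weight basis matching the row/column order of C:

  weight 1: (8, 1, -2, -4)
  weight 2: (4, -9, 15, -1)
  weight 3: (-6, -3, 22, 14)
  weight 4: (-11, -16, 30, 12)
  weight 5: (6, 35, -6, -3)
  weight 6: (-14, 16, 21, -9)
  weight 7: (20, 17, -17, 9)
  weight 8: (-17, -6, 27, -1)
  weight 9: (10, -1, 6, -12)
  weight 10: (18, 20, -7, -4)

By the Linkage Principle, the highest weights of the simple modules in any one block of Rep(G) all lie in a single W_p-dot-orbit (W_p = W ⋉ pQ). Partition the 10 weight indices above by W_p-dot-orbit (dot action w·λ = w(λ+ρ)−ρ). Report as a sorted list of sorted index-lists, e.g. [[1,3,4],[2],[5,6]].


Cartan matrix: type A_4 (|W|=120); un-permuting the 4 rows.

Folding the 10 weights λ_j+ρ into Ā_23 (reps in the given 4-coord order):

  λ_1+ρ ↦ (5, 1, 1, 3);  λ_2+ρ ↦ (5, 8, 8, 0);  λ_3+ρ ↦ (5, 8, 8, 0);  λ_4+ρ ↦ (2, 4, 6, 8);  λ_5+ρ ↦ (5, 8, 8, 0);  λ_6+ρ ↦ (5, 1, 1, 3);  λ_7+ρ ↦ (5, 8, 8, 0);  λ_8+ρ ↦ (0, 0, 7, 11);  λ_9+ρ ↦ (0, 0, 7, 11);  λ_10+ρ ↦ (2, 4, 6, 8)

4 distinct reps among the 10 weights ⇒ 4 W_23-linkage classes:

[[1, 6], [2, 3, 5, 7], [4, 10], [8, 9]]


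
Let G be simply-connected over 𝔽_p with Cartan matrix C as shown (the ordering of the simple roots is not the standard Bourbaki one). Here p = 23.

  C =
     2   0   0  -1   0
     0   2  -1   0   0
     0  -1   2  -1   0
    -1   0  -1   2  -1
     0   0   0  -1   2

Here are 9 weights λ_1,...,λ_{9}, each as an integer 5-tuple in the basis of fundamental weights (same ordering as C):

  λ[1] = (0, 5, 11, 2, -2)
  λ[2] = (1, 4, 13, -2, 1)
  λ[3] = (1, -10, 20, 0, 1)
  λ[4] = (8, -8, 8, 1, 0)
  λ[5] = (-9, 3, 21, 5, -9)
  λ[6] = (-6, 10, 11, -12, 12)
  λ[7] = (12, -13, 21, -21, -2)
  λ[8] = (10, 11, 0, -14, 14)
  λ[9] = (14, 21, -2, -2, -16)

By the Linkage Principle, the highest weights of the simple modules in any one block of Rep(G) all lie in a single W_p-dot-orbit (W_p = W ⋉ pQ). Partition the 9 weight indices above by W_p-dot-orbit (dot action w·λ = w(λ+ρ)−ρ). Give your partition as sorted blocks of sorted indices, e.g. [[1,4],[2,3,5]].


C ↔ D_5 under row/col permutation; |W(D_5)| = 1920.

W_23-reps of the 9 weights in Ā_23 (same 5-coord order as C):

    λ_1 → (1, 5, 1, 1, 1)
    λ_2 → (1, 5, 1, 1, 1)
    λ_3 → (1, 5, 1, 1, 1)
    λ_4 → (9, 7, 0, 2, 1)
    λ_5 → (1, 5, 1, 1, 1)
    λ_6 → (9, 7, 0, 2, 1)
    λ_7 → (10, 6, 1, 1, 2)
    λ_8 → (1, 0, 8, 1, 1)
    λ_9 → (1, 5, 1, 1, 1)

4 distinct reps among the 9 weights ⇒ 4 W_23-linkage classes:

[[1, 2, 3, 5, 9], [4, 6], [7], [8]]


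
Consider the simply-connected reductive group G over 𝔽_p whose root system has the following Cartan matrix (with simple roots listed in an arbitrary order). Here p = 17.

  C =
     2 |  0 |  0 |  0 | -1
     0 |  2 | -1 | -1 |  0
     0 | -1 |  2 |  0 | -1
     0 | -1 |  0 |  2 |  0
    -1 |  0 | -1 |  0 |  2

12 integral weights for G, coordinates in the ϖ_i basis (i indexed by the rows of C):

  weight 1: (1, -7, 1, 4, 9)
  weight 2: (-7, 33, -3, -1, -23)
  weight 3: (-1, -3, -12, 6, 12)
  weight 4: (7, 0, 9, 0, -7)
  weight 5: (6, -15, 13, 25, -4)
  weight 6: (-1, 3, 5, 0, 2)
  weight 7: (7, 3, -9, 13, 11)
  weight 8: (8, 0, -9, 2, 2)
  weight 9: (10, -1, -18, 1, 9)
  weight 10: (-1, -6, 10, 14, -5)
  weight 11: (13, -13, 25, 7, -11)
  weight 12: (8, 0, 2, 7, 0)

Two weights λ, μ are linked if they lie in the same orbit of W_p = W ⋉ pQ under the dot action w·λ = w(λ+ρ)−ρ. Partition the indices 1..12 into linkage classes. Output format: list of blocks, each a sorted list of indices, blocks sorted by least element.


Dynkin diagram of C (from the 8 off-diagonal −1 entries): A_5.

Ā_17 reps of the 12 weights (A_5, coords as presented):

  λ_1 → (2, 1, 4, 1, 6)
  λ_2 → (0, 5, 2, 6, 0)
  λ_3 → (0, 5, 2, 6, 0)
  λ_4 → (2, 1, 4, 1, 6)
  λ_5 → (0, 4, 6, 1, 3)
  λ_6 → (0, 4, 6, 1, 3)
  λ_7 → (4, 1, 3, 3, 1)
  λ_8 → (4, 1, 3, 3, 1)
  λ_9 → (0, 5, 2, 6, 0)
  λ_10 → (0, 5, 2, 6, 0)
  λ_11 → (4, 1, 3, 3, 1)
  λ_12 → (4, 1, 3, 3, 1)

Partition of {1..12} into 4 W_17-dot-orbits:

[[1, 4], [2, 3, 9, 10], [5, 6], [7, 8, 11, 12]]


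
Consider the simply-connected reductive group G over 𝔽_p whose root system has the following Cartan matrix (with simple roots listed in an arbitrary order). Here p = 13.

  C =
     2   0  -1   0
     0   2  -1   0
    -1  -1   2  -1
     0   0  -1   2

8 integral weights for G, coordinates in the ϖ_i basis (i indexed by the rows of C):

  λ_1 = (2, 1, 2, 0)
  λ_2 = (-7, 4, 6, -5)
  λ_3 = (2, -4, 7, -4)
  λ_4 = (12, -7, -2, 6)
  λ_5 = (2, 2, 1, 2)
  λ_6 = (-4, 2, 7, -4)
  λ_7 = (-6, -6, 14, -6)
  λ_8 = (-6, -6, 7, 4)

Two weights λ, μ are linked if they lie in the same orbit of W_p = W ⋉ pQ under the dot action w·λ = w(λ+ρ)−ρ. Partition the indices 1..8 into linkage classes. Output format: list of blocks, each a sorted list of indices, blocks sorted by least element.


Root system D_4: the 4×4 matrix C matches after relabeling.

λ_j+ρ reflected into Ā_13 (⟨·,θ^∨⟩≤13); 4-tuples as given:

    [1] (3, 2, 3, 1)
    [2] (3, 2, 3, 1)
    [3] (3, 3, 2, 3)
    [4] (6, 1, 0, 0)
    [5] (3, 3, 2, 3)
    [6] (3, 3, 2, 3)
    [7] (3, 3, 2, 3)
    [8] (3, 3, 2, 3)

3 distinct reps among the 8 weights ⇒ 3 W_13-linkage classes:

[[1, 2], [3, 5, 6, 7, 8], [4]]


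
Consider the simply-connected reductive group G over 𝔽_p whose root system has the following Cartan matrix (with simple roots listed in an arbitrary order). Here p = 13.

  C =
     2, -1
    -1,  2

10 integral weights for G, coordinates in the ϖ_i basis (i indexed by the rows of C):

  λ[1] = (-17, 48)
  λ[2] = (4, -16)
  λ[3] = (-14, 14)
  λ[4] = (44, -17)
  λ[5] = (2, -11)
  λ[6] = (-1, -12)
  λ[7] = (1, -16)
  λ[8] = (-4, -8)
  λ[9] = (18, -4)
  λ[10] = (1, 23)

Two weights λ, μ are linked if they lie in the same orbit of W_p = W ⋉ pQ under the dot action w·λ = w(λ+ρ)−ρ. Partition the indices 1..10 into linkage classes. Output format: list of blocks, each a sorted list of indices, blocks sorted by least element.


Root system A_2: the 2×2 matrix C matches after relabeling.

Alcove-folded reps (p=13, 10 weights, presented ϖ-order):

    λ_1+ρ ↦ (7, 3)
    λ_2+ρ ↦ (8, 3)
    λ_3+ρ ↦ (11, 0)
    λ_4+ρ ↦ (7, 3)
    λ_5+ρ ↦ (7, 3)
    λ_6+ρ ↦ (11, 0)
    λ_7+ρ ↦ (11, 0)
    λ_8+ρ ↦ (7, 3)
    λ_9+ρ ↦ (7, 3)
    λ_10+ρ ↦ (11, 0)

Linkage partition of the 10 weights (3 classes, p=13):

[[1, 4, 5, 8, 9], [2], [3, 6, 7, 10]]


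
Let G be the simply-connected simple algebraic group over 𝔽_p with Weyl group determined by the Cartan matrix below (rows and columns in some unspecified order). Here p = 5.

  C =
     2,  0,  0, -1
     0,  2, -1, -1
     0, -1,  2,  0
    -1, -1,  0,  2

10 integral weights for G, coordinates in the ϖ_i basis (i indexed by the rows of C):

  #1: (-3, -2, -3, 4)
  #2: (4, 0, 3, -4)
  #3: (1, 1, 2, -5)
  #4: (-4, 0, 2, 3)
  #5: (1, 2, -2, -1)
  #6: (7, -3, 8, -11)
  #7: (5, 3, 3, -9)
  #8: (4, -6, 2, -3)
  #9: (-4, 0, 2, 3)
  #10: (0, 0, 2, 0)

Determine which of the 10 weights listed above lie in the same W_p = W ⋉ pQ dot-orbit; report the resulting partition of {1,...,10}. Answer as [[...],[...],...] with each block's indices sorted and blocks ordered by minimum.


Dynkin diagram of C (from the 6 off-diagonal −1 entries): A_4.

Folding the 10 weights λ_j+ρ into Ā_5 (reps in the given 4-coord order):

  λ_1+ρ ↦ (2, 2, 1, 0)
  λ_2+ρ ↦ (0, 2, 0, 1)
  λ_3+ρ ↦ (2, 2, 1, 0)
  λ_4+ρ ↦ (0, 1, 0, 1)
  λ_5+ρ ↦ (2, 2, 1, 0)
  λ_6+ρ ↦ (0, 2, 0, 1)
  λ_7+ρ ↦ (0, 1, 2, 1)
  λ_8+ρ ↦ (0, 2, 0, 1)
  λ_9+ρ ↦ (0, 1, 0, 1)
  λ_10+ρ ↦ (0, 1, 2, 1)

Linkage partition of the 10 weights (4 classes, p=5):

[[1, 3, 5], [2, 6, 8], [4, 9], [7, 10]]
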